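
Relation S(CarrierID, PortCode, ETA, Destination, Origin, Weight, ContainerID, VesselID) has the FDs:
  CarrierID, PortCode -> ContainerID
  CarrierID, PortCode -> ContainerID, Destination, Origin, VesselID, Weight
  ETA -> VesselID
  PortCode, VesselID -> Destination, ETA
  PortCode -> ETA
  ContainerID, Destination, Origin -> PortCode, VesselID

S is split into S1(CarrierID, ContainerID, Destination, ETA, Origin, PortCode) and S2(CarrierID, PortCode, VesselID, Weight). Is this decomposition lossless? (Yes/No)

The shared attributes are {CarrierID, PortCode} and {CarrierID, PortCode}⁺ = {CarrierID, ContainerID, Destination, ETA, Origin, PortCode, VesselID, Weight}.
Since S1 ⊆ {CarrierID, ContainerID, Destination, ETA, Origin, PortCode, VesselID, Weight}, the intersection is a superkey of S1; the decomposition is lossless.

Yes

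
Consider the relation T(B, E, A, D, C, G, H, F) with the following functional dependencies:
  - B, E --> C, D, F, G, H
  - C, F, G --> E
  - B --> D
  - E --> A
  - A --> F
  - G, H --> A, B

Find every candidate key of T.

{B, E}⁺ = {A, B, C, D, E, F, G, H} — all of the relation — so {B, E} is a candidate key.
{C, G, H}⁺ = {A, B, C, D, E, F, G, H} — all of the relation — so {C, G, H} is a candidate key.
{E, G, H}⁺ = {A, B, C, D, E, F, G, H} — all of the relation — so {E, G, H} is a candidate key.
{A, B, C, G}⁺ = {A, B, C, D, E, F, G, H} — all of the relation — so {A, B, C, G} is a candidate key.
{B, C, F, G}⁺ = {A, B, C, D, E, F, G, H} — all of the relation — so {B, C, F, G} is a candidate key.
Any other superkey properly contains one of these, so there are no further candidate keys.

{A, B, C, G}, {B, C, F, G}, {B, E}, {C, G, H}, {E, G, H}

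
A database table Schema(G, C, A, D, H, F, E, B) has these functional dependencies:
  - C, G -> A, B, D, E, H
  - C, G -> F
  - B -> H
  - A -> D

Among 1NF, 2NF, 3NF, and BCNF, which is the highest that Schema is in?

Candidate key: {C, G}. Prime attributes: {C, G}.
B -> H: {B}⁺ = {B, H}, which is not all of the attributes, so the left side is not a superkey — BCNF is violated.
B -> H determines the non-prime attribute {H} from a non-superkey — 3NF is violated.
No proper subset of a key has a non-prime attribute in its closure, so there is no partial dependency; 2NF holds.

2NF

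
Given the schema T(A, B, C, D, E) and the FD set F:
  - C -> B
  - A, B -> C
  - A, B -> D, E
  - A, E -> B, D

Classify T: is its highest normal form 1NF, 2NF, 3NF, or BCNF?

3NF

Candidate keys: {A, B}, {A, C}, {A, E}. Prime attributes: {A, B, C, E}.
For C -> B we have {C}⁺ = {B, C}; {C} is not a superkey, so BCNF fails.
Its right-hand attributes {B} are all prime, as are those of every other non-superkey FD — the relation is in 3NF.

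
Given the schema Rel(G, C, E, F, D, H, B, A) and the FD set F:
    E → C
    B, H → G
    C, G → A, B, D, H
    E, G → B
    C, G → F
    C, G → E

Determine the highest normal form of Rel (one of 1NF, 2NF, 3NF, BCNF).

3NF

Candidate keys: {B, C, H}, {B, E, H}, {C, G}, {E, G}. Prime attributes: {B, C, E, G, H}.
E → C: {E}⁺ = {C, E}, which is not all of the attributes, so the left side is not a superkey — BCNF is violated.
Its right-hand attributes {C} are all prime, as are those of every other non-superkey FD — the relation is in 3NF.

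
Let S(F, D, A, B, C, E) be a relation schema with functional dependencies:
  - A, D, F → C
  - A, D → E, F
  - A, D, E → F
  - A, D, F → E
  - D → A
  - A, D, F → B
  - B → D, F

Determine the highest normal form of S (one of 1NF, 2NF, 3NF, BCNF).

Candidate keys: {B}, {D}. Prime attributes: {B, D}.
Every FD has a superkey on the left, so the relation is in BCNF.

BCNF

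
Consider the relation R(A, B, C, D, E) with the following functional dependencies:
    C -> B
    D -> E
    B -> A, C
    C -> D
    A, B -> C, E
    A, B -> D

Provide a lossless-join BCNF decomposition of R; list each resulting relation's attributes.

{A, B, C, D}; {D, E}

Candidate keys of the original relation: {B}, {C}.
{A, B, C, D, E}: {D} determines {D, E} here but is not a superkey — split on D -> E, giving {D, E} and {A, B, C, D}.
{D, E} has no BCNF violation.
{A, B, C, D} has no BCNF violation.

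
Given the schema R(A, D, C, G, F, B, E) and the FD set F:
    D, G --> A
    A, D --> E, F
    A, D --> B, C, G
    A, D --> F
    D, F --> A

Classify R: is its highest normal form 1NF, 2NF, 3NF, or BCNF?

BCNF

Candidate keys: {A, D}, {D, F}, {D, G}. Prime attributes: {A, D, F, G}.
Every FD has a superkey on the left, so the relation is in BCNF.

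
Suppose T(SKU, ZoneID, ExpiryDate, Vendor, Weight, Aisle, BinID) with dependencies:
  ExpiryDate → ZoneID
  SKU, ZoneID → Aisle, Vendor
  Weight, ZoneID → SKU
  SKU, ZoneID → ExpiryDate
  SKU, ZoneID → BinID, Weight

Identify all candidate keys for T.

{ExpiryDate, SKU}⁺ = {Aisle, BinID, ExpiryDate, SKU, Vendor, Weight, ZoneID}, which is every attribute, so {ExpiryDate, SKU} is a candidate key.
{ExpiryDate, Weight}⁺ = {Aisle, BinID, ExpiryDate, SKU, Vendor, Weight, ZoneID}, which is every attribute, so {ExpiryDate, Weight} is a candidate key.
{SKU, ZoneID}⁺ = {Aisle, BinID, ExpiryDate, SKU, Vendor, Weight, ZoneID}, which is every attribute, so {SKU, ZoneID} is a candidate key.
{Weight, ZoneID}⁺ = {Aisle, BinID, ExpiryDate, SKU, Vendor, Weight, ZoneID}, which is every attribute, so {Weight, ZoneID} is a candidate key.
No proper subset of any of these is a key, and no other minimal superkey exists.

{ExpiryDate, SKU}, {ExpiryDate, Weight}, {SKU, ZoneID}, {Weight, ZoneID}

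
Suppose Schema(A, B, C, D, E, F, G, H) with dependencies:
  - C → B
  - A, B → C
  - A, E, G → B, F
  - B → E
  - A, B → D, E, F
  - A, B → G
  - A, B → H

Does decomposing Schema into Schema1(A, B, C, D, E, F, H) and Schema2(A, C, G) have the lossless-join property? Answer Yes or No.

Schema1 ∩ Schema2 = {A, C}; its closure under F is {A, B, C, D, E, F, G, H}.
Schema1 is contained in that closure, so Schema1 ∩ Schema2 → Schema1 holds and the join is lossless.

Yes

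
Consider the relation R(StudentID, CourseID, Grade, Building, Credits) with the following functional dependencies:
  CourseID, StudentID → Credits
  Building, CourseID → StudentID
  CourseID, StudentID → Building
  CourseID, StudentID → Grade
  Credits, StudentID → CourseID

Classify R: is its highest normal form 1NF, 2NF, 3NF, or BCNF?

Candidate keys: {Building, CourseID}, {CourseID, StudentID}, {Credits, StudentID}. Prime attributes: {Building, CourseID, Credits, StudentID}.
The left-hand side of every FD is a superkey, so BCNF is satisfied.

BCNF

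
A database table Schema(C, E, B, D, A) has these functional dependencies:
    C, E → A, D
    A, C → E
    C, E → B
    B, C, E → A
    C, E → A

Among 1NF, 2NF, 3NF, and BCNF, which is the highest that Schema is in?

BCNF

Candidate keys: {A, C}, {C, E}. Prime attributes: {A, C, E}.
Each dependency's left side is a superkey — BCNF holds.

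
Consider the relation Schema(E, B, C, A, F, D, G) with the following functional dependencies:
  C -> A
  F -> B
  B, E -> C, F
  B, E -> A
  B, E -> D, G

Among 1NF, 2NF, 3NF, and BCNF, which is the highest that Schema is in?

Candidate keys: {B, E}, {E, F}. Prime attributes: {B, E, F}.
C -> A: {C}⁺ = {A, C}, which is not all of the attributes, so the left side is not a superkey — BCNF is violated.
C -> A determines the non-prime attribute {A} from a non-superkey — 3NF is violated.
No proper subset of a key has a non-prime attribute in its closure, so there is no partial dependency; 2NF holds.

2NF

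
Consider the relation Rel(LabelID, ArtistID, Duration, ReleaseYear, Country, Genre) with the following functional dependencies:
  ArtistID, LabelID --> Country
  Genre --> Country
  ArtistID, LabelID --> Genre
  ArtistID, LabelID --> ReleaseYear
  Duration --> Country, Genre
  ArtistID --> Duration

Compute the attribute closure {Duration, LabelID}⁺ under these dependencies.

Start with {Duration, LabelID}.
Duration --> Country, Genre applies; add {Country, Genre} → now {Country, Duration, Genre, LabelID}.
No further FD applies.

{Country, Duration, Genre, LabelID}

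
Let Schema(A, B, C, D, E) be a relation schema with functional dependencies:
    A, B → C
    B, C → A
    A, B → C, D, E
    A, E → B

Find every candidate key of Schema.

{A, B}, {A, E}, {B, C}

Closure of {A, B} is {A, B, C, D, E}, the whole schema; {A, B} is a candidate key.
Closure of {A, E} is {A, B, C, D, E}, the whole schema; {A, E} is a candidate key.
Closure of {B, C} is {A, B, C, D, E}, the whole schema; {B, C} is a candidate key.
Any other superkey properly contains one of these, so there are no further candidate keys.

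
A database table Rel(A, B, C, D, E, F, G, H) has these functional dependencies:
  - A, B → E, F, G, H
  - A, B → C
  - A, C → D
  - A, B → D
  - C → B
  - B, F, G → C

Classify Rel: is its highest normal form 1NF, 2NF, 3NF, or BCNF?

Candidate keys: {A, B}, {A, C}. Prime attributes: {A, B, C}.
C → B breaks BCNF: {C}⁺ = {B, C}, so {C} is not a superkey.
Since {B} ⊆ prime attributes and every other non-superkey FD also has a prime right side, the schema is in 3NF.

3NF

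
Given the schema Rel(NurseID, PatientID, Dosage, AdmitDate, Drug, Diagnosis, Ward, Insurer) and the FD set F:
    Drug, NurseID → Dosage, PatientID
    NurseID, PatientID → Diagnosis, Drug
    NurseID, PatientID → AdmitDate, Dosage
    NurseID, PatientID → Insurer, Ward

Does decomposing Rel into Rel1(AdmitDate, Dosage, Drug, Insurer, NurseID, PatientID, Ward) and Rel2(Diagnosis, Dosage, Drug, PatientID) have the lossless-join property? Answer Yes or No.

No

The shared attributes are {Dosage, Drug, PatientID} and {Dosage, Drug, PatientID}⁺ = {Dosage, Drug, PatientID}.
Rel1 ⊄ {Dosage, Drug, PatientID} and Rel2 ⊄ {Dosage, Drug, PatientID}, so the split is lossy.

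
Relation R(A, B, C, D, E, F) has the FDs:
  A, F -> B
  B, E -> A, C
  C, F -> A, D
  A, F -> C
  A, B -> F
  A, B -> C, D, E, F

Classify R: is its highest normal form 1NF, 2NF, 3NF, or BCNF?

Candidate keys: {A, B}, {A, F}, {B, E}, {C, F}. Prime attributes: {A, B, C, E, F}.
The left-hand side of every FD is a superkey, so BCNF is satisfied.

BCNF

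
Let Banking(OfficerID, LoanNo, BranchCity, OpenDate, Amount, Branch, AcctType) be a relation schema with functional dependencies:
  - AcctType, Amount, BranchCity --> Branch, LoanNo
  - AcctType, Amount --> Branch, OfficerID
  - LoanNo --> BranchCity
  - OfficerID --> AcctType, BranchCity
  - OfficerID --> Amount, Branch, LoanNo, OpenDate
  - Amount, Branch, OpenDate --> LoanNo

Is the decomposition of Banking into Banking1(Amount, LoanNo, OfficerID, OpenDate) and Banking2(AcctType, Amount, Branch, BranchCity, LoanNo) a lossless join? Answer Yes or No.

Common attributes: {Amount, LoanNo}; their closure is {Amount, BranchCity, LoanNo}.
Neither Banking1 nor Banking2 is contained in that closure, so the decomposition is lossy.

No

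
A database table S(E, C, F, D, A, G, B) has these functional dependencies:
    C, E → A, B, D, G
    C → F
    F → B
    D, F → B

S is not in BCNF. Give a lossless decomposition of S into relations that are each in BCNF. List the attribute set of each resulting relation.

{A, C, D, E, G}; {B, F}; {C, F}

Candidate key of the original relation: {C, E}.
Within {A, B, C, D, E, F, G}: {C}⁺ ∩ {A, B, C, D, E, F, G} = {B, C, F}, not the whole set, so C → B, F violates BCNF; decompose into {B, C, F} and {A, C, D, E, G}.
Within {B, C, F}: {F}⁺ ∩ {B, C, F} = {B, F}, not the whole set, so F → B violates BCNF; decompose into {B, F} and {C, F}.
{B, F} is in BCNF.
{C, F} is in BCNF.
{A, C, D, E, G} is in BCNF.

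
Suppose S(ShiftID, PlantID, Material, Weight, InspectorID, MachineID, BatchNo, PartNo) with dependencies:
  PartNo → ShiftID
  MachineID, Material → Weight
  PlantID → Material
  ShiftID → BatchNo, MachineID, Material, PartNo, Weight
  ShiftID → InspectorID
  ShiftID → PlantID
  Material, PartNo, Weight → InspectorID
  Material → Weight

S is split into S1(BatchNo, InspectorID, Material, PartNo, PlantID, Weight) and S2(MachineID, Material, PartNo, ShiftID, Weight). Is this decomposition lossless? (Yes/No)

The shared attributes are {Material, PartNo, Weight} and {Material, PartNo, Weight}⁺ = {BatchNo, InspectorID, MachineID, Material, PartNo, PlantID, ShiftID, Weight}.
S1 is contained in that closure, so S1 ∩ S2 → S1 holds and the join is lossless.

Yes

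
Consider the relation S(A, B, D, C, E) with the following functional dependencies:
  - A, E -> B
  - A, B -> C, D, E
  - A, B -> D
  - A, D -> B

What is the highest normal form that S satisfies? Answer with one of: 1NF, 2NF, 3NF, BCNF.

BCNF

Candidate keys: {A, B}, {A, D}, {A, E}. Prime attributes: {A, B, D, E}.
Each dependency's left side is a superkey — BCNF holds.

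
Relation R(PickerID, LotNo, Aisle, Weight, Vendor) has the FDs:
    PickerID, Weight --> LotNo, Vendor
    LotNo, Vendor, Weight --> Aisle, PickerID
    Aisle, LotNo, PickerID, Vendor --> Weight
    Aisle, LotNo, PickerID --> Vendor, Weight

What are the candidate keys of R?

{PickerID, Weight}⁺ = {Aisle, LotNo, PickerID, Vendor, Weight}, which is every attribute, so {PickerID, Weight} is a candidate key.
{Aisle, LotNo, PickerID}⁺ = {Aisle, LotNo, PickerID, Vendor, Weight}, which is every attribute, so {Aisle, LotNo, PickerID} is a candidate key.
{LotNo, Vendor, Weight}⁺ = {Aisle, LotNo, PickerID, Vendor, Weight}, which is every attribute, so {LotNo, Vendor, Weight} is a candidate key.
These are minimal and exhaustive — every other superkey contains one of them.

{Aisle, LotNo, PickerID}, {LotNo, Vendor, Weight}, {PickerID, Weight}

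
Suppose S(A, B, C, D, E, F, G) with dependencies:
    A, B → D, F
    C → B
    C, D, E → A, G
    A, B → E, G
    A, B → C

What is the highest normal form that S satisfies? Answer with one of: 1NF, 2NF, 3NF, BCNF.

Candidate keys: {A, B}, {A, C}, {C, D, E}. Prime attributes: {A, B, C, D, E}.
For C → B we have {C}⁺ = {B, C}; {C} is not a superkey, so BCNF fails.
Its right-hand attributes {B} are all prime, as are those of every other non-superkey FD — the relation is in 3NF.

3NF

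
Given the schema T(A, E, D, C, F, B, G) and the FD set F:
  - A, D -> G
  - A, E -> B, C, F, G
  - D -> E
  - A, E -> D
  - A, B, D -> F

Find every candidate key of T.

Attributes never on any right-hand side: {A} — every candidate key must contain it.
{A, D}⁺ = {A, B, C, D, E, F, G} — all of the relation — so {A, D} is a candidate key.
{A, E}⁺ = {A, B, C, D, E, F, G} — all of the relation — so {A, E} is a candidate key.
Any other superkey properly contains one of these, so there are no further candidate keys.

{A, D}, {A, E}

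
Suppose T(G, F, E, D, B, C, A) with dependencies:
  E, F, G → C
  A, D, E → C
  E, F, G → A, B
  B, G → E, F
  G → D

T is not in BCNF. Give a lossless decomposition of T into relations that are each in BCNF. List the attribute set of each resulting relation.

{A, B, E, F, G}; {A, C, D, E}; {D, G}

Candidate keys of the original relation: {B, G}, {E, F, G}.
In {A, B, C, D, E, F, G}, {A, D, E} is not a superkey ({A, D, E}⁺ restricted to this set is {A, C, D, E}), so split on A, D, E → C into {A, C, D, E} and {A, B, D, E, F, G}.
{A, C, D, E} has no BCNF violation.
In {A, B, D, E, F, G}, {G} is not a superkey ({G}⁺ restricted to this set is {D, G}), so split on G → D into {D, G} and {A, B, E, F, G}.
{D, G} has no BCNF violation.
{A, B, E, F, G} has no BCNF violation.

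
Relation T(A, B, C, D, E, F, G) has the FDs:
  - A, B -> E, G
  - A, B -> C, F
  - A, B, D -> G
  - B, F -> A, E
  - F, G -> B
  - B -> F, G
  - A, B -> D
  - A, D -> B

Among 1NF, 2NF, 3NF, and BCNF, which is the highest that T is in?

Candidate keys: {A, D}, {B}, {F, G}. Prime attributes: {A, B, D, F, G}.
The left-hand side of every FD is a superkey, so BCNF is satisfied.

BCNF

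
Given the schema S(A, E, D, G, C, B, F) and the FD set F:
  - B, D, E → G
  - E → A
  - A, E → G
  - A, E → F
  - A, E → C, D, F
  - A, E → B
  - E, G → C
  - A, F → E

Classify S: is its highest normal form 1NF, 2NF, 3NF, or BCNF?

BCNF

Candidate keys: {A, F}, {E}. Prime attributes: {A, E, F}.
The left-hand side of every FD is a superkey, so BCNF is satisfied.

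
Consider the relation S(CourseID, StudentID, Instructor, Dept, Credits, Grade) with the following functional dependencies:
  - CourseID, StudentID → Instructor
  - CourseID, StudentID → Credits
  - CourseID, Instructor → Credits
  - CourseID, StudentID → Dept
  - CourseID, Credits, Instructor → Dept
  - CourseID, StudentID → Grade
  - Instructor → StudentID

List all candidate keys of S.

Attributes never on any right-hand side: {CourseID} — every candidate key must contain it.
{CourseID, Instructor}⁺ = {CourseID, Credits, Dept, Grade, Instructor, StudentID} — all of the relation — so {CourseID, Instructor} is a candidate key.
{CourseID, StudentID}⁺ = {CourseID, Credits, Dept, Grade, Instructor, StudentID} — all of the relation — so {CourseID, StudentID} is a candidate key.
Any other superkey properly contains one of these, so there are no further candidate keys.

{CourseID, Instructor}, {CourseID, StudentID}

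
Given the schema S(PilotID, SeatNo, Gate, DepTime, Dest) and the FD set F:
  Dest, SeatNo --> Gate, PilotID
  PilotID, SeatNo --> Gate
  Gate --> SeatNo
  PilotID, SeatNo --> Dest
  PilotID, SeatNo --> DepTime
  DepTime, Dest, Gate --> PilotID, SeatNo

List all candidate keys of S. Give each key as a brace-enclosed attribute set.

{Dest, Gate}, {Dest, SeatNo}, {Gate, PilotID}, {PilotID, SeatNo}

{Dest, Gate}⁺ = {DepTime, Dest, Gate, PilotID, SeatNo}, which is every attribute, so {Dest, Gate} is a candidate key.
{Dest, SeatNo}⁺ = {DepTime, Dest, Gate, PilotID, SeatNo}, which is every attribute, so {Dest, SeatNo} is a candidate key.
{Gate, PilotID}⁺ = {DepTime, Dest, Gate, PilotID, SeatNo}, which is every attribute, so {Gate, PilotID} is a candidate key.
{PilotID, SeatNo}⁺ = {DepTime, Dest, Gate, PilotID, SeatNo}, which is every attribute, so {PilotID, SeatNo} is a candidate key.
These are minimal and exhaustive — every other superkey contains one of them.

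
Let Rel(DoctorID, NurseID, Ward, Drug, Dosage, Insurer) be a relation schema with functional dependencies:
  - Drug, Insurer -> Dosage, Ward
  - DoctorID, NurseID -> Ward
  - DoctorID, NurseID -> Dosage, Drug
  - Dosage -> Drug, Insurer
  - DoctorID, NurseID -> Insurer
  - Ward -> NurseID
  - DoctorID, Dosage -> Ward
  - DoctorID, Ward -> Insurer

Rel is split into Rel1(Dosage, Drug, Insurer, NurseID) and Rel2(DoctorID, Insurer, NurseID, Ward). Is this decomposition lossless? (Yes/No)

Common attributes: {Insurer, NurseID}; their closure is {Insurer, NurseID}.
Rel1 ⊄ {Insurer, NurseID} and Rel2 ⊄ {Insurer, NurseID}, so the split is lossy.

No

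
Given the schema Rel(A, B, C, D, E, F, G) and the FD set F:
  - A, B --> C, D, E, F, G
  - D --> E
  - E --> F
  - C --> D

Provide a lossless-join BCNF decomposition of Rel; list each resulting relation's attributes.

Candidate key of the original relation: {A, B}.
In {A, B, C, D, E, F, G}, {D} is not a superkey ({D}⁺ restricted to this set is {D, E, F}), so split on D --> E, F into {D, E, F} and {A, B, C, D, G}.
In {D, E, F}, {E} is not a superkey ({E}⁺ restricted to this set is {E, F}), so split on E --> F into {E, F} and {D, E}.
{E, F} is in BCNF.
{D, E} is in BCNF.
In {A, B, C, D, G}, {C} is not a superkey ({C}⁺ restricted to this set is {C, D}), so split on C --> D into {C, D} and {A, B, C, G}.
{C, D} is in BCNF.
{A, B, C, G} is in BCNF.

{A, B, C, G}; {C, D}; {D, E}; {E, F}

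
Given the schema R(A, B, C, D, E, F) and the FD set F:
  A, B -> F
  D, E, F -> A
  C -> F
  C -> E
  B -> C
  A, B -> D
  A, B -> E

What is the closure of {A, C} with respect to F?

{A, C, E, F}

Start with {A, C}.
C -> F applies; add {F} → now {A, C, F}.
C -> E applies; add {E} → now {A, C, E, F}.
No further FD applies.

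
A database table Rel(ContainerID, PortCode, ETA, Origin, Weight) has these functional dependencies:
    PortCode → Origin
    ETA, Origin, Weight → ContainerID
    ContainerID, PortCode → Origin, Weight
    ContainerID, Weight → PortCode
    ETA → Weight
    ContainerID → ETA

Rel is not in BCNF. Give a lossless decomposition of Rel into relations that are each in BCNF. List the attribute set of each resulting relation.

Candidate keys of the original relation: {ContainerID}, {ETA, Origin}, {ETA, PortCode}.
Within {ContainerID, ETA, Origin, PortCode, Weight}: {PortCode}⁺ ∩ {ContainerID, ETA, Origin, PortCode, Weight} = {Origin, PortCode}, not the whole set, so PortCode → Origin violates BCNF; decompose into {Origin, PortCode} and {ContainerID, ETA, PortCode, Weight}.
{Origin, PortCode} is in BCNF.
Within {ContainerID, ETA, PortCode, Weight}: {ETA}⁺ ∩ {ContainerID, ETA, PortCode, Weight} = {ETA, Weight}, not the whole set, so ETA → Weight violates BCNF; decompose into {ETA, Weight} and {ContainerID, ETA, PortCode}.
{ETA, Weight} is in BCNF.
{ContainerID, ETA, PortCode} is in BCNF.

{ContainerID, ETA, PortCode}; {ETA, Weight}; {Origin, PortCode}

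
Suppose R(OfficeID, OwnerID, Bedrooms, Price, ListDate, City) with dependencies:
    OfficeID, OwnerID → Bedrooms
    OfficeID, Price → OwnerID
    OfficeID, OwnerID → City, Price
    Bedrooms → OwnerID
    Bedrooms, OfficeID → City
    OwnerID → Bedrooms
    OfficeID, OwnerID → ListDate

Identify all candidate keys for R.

{Bedrooms, OfficeID}, {OfficeID, OwnerID}, {OfficeID, Price}

Attributes never on any right-hand side: {OfficeID} — every candidate key must contain it.
{Bedrooms, OfficeID} is a candidate key since {Bedrooms, OfficeID}⁺ = {Bedrooms, City, ListDate, OfficeID, OwnerID, Price} covers every attribute.
{OfficeID, OwnerID} is a candidate key since {OfficeID, OwnerID}⁺ = {Bedrooms, City, ListDate, OfficeID, OwnerID, Price} covers every attribute.
{OfficeID, Price} is a candidate key since {OfficeID, Price}⁺ = {Bedrooms, City, ListDate, OfficeID, OwnerID, Price} covers every attribute.
Any other superkey properly contains one of these, so there are no further candidate keys.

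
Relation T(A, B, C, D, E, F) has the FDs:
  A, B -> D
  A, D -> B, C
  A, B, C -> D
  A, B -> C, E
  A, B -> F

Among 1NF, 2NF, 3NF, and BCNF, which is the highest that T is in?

BCNF

Candidate keys: {A, B}, {A, D}. Prime attributes: {A, B, D}.
The left-hand side of every FD is a superkey, so BCNF is satisfied.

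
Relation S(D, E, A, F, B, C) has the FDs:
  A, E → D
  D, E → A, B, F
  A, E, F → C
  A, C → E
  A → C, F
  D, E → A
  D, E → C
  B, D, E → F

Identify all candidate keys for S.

{A}, {D, E}

{A}⁺ = {A, B, C, D, E, F} — all of the relation — so {A} is a candidate key.
{D, E}⁺ = {A, B, C, D, E, F} — all of the relation — so {D, E} is a candidate key.
No proper subset of any of these is a key, and no other minimal superkey exists.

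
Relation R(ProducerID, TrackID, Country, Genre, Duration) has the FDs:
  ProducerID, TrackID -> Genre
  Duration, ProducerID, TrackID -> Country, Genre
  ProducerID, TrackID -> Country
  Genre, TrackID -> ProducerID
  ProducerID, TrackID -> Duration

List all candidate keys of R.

No FD produces {TrackID}, so it must be in every candidate key.
{Genre, TrackID}⁺ = {Country, Duration, Genre, ProducerID, TrackID}, which is every attribute, so {Genre, TrackID} is a candidate key.
{ProducerID, TrackID}⁺ = {Country, Duration, Genre, ProducerID, TrackID}, which is every attribute, so {ProducerID, TrackID} is a candidate key.
These are minimal and exhaustive — every other superkey contains one of them.

{Genre, TrackID}, {ProducerID, TrackID}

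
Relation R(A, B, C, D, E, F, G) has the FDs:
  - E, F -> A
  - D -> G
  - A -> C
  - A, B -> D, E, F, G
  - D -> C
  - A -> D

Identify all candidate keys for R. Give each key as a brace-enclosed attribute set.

No FD produces {B}, so it must be in every candidate key.
{A, B}⁺ = {A, B, C, D, E, F, G} — all of the relation — so {A, B} is a candidate key.
{B, E, F}⁺ = {A, B, C, D, E, F, G} — all of the relation — so {B, E, F} is a candidate key.
These are minimal and exhaustive — every other superkey contains one of them.

{A, B}, {B, E, F}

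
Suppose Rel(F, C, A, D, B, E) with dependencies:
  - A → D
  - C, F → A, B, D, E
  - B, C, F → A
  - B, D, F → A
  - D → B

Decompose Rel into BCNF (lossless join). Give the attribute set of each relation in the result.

{A, C, E, F}; {A, D}; {B, D}

Candidate key of the original relation: {C, F}.
In {A, B, C, D, E, F}, {A} is not a superkey ({A}⁺ restricted to this set is {A, B, D}), so split on A → B, D into {A, B, D} and {A, C, E, F}.
In {A, B, D}, {D} is not a superkey ({D}⁺ restricted to this set is {B, D}), so split on D → B into {B, D} and {A, D}.
{B, D} has no BCNF violation.
{A, D} has no BCNF violation.
{A, C, E, F} has no BCNF violation.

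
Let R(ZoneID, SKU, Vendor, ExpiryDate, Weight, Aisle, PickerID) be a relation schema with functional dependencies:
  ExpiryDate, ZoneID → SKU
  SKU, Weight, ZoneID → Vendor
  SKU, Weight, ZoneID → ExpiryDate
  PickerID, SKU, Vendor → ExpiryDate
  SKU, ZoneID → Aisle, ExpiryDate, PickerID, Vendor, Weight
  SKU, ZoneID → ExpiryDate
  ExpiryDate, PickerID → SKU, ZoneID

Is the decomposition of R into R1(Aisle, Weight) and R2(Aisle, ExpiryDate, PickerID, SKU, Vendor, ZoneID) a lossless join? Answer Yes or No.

R1 ∩ R2 = {Aisle}; its closure under F is {Aisle}.
The closure covers neither R1 nor R2 entirely; the join is not lossless.

No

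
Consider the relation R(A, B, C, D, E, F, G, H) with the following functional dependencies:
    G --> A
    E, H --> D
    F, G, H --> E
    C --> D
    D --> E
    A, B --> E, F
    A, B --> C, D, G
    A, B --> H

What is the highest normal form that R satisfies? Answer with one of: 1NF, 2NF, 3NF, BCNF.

Candidate keys: {A, B}, {B, G}. Prime attributes: {A, B, G}.
G --> A breaks BCNF: {G}⁺ = {A, G}, so {G} is not a superkey.
E, H --> D has non-prime {D} on the right and a non-superkey on the left, so 3NF fails.
No non-prime attribute depends on a proper subset of any candidate key, so 2NF holds.

2NF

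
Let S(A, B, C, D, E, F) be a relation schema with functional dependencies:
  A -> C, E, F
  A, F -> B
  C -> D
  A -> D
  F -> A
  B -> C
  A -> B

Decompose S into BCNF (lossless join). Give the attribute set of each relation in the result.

{A, B, E, F}; {B, C}; {C, D}

Candidate keys of the original relation: {A}, {F}.
In {A, B, C, D, E, F}, {C} is not a superkey ({C}⁺ restricted to this set is {C, D}), so split on C -> D into {C, D} and {A, B, C, E, F}.
{C, D} is in BCNF.
In {A, B, C, E, F}, {B} is not a superkey ({B}⁺ restricted to this set is {B, C}), so split on B -> C into {B, C} and {A, B, E, F}.
{B, C} is in BCNF.
{A, B, E, F} is in BCNF.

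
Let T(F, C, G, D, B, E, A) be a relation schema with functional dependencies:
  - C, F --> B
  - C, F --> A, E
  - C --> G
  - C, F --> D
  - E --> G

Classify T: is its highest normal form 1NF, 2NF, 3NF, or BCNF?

1NF

Candidate key: {C, F}. Prime attributes: {C, F}.
C --> G: {C}⁺ = {C, G}, which is not all of the attributes, so the left side is not a superkey — BCNF is violated.
C --> G determines the non-prime attribute {G} from a non-superkey — 3NF is violated.
{C} is a proper subset of the key {C, F}, and {C}⁺ contains the non-prime attribute {G} — a partial dependency, so 2NF is violated.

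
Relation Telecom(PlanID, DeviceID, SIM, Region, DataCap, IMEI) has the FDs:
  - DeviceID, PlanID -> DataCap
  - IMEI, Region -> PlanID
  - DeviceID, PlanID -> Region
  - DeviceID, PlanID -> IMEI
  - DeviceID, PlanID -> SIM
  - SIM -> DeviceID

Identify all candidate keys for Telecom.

{DeviceID, IMEI, Region}, {DeviceID, PlanID}, {IMEI, Region, SIM}, {PlanID, SIM}

{DeviceID, PlanID}⁺ = {DataCap, DeviceID, IMEI, PlanID, Region, SIM} — all of the relation — so {DeviceID, PlanID} is a candidate key.
{PlanID, SIM}⁺ = {DataCap, DeviceID, IMEI, PlanID, Region, SIM} — all of the relation — so {PlanID, SIM} is a candidate key.
{DeviceID, IMEI, Region}⁺ = {DataCap, DeviceID, IMEI, PlanID, Region, SIM} — all of the relation — so {DeviceID, IMEI, Region} is a candidate key.
{IMEI, Region, SIM}⁺ = {DataCap, DeviceID, IMEI, PlanID, Region, SIM} — all of the relation — so {IMEI, Region, SIM} is a candidate key.
These are minimal and exhaustive — every other superkey contains one of them.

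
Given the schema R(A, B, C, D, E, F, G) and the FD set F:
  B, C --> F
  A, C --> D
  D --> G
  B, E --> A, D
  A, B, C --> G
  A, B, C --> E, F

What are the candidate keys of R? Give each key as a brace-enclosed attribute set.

{A, B, C}, {B, C, E}

Attributes never on any right-hand side: {B, C} — every candidate key must contain all of them.
{A, B, C}⁺ = {A, B, C, D, E, F, G} — all of the relation — so {A, B, C} is a candidate key.
{B, C, E}⁺ = {A, B, C, D, E, F, G} — all of the relation — so {B, C, E} is a candidate key.
Any other superkey properly contains one of these, so there are no further candidate keys.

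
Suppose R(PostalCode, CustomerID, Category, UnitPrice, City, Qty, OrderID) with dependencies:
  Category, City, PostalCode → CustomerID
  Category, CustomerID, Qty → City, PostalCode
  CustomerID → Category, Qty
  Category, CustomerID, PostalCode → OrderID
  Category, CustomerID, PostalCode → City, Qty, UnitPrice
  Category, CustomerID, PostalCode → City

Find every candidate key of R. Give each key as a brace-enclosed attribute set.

{Category, City, PostalCode}, {CustomerID}

{CustomerID} is a candidate key since {CustomerID}⁺ = {Category, City, CustomerID, OrderID, PostalCode, Qty, UnitPrice} covers every attribute.
{Category, City, PostalCode} is a candidate key since {Category, City, PostalCode}⁺ = {Category, City, CustomerID, OrderID, PostalCode, Qty, UnitPrice} covers every attribute.
No proper subset of any of these is a key, and no other minimal superkey exists.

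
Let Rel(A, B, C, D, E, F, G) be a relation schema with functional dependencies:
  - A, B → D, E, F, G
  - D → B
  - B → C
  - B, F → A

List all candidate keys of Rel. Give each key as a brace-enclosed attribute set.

{A, B}⁺ = {A, B, C, D, E, F, G} — all of the relation — so {A, B} is a candidate key.
{A, D}⁺ = {A, B, C, D, E, F, G} — all of the relation — so {A, D} is a candidate key.
{B, F}⁺ = {A, B, C, D, E, F, G} — all of the relation — so {B, F} is a candidate key.
{D, F}⁺ = {A, B, C, D, E, F, G} — all of the relation — so {D, F} is a candidate key.
No proper subset of any of these is a key, and no other minimal superkey exists.

{A, B}, {A, D}, {B, F}, {D, F}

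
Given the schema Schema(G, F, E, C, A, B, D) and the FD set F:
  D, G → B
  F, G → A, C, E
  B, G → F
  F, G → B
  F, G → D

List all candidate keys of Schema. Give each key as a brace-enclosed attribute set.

Attributes never on any right-hand side: {G} — every candidate key must contain it.
{B, G}⁺ = {A, B, C, D, E, F, G}, which is every attribute, so {B, G} is a candidate key.
{D, G}⁺ = {A, B, C, D, E, F, G}, which is every attribute, so {D, G} is a candidate key.
{F, G}⁺ = {A, B, C, D, E, F, G}, which is every attribute, so {F, G} is a candidate key.
No proper subset of any of these is a key, and no other minimal superkey exists.

{B, G}, {D, G}, {F, G}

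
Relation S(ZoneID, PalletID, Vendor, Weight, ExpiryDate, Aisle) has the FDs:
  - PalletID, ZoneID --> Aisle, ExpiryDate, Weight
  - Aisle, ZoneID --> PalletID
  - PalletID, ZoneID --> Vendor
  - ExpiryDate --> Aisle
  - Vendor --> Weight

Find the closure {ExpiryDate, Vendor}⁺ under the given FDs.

Start with {ExpiryDate, Vendor}.
ExpiryDate --> Aisle applies; add {Aisle} → now {Aisle, ExpiryDate, Vendor}.
Vendor --> Weight applies; add {Weight} → now {Aisle, ExpiryDate, Vendor, Weight}.
No further FD applies.

{Aisle, ExpiryDate, Vendor, Weight}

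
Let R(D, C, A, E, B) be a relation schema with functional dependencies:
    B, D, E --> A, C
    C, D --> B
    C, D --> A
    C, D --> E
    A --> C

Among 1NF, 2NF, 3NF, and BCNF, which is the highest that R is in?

3NF

Candidate keys: {A, D}, {B, D, E}, {C, D}. Prime attributes: {A, B, C, D, E}.
A --> C: {A}⁺ = {A, C}, which is not all of the attributes, so the left side is not a superkey — BCNF is violated.
But every attribute on its right side ({C}) is prime, and the same holds for every other non-superkey FD, so 3NF still holds.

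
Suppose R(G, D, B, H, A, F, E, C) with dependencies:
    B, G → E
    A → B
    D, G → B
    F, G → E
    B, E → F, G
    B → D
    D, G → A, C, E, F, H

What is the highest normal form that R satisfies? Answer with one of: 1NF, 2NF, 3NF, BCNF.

Candidate keys: {A, E}, {A, G}, {B, E}, {B, G}, {D, G}. Prime attributes: {A, B, D, E, G}.
A → B breaks BCNF: {A}⁺ = {A, B, D}, so {A} is not a superkey.
Its right-hand attributes {B} are all prime, as are those of every other non-superkey FD — the relation is in 3NF.

3NF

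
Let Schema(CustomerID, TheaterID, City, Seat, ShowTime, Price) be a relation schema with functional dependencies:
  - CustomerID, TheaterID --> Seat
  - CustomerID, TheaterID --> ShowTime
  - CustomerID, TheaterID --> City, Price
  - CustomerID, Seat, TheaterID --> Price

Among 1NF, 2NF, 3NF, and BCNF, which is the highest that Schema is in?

Candidate key: {CustomerID, TheaterID}. Prime attributes: {CustomerID, TheaterID}.
Every FD has a superkey on the left, so the relation is in BCNF.

BCNF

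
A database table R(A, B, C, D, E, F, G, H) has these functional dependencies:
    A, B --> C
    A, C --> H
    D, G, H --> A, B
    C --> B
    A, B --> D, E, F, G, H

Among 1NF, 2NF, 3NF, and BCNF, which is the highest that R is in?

Candidate keys: {A, B}, {A, C}, {D, G, H}. Prime attributes: {A, B, C, D, G, H}.
C --> B breaks BCNF: {C}⁺ = {B, C}, so {C} is not a superkey.
Since {B} ⊆ prime attributes and every other non-superkey FD also has a prime right side, the schema is in 3NF.

3NF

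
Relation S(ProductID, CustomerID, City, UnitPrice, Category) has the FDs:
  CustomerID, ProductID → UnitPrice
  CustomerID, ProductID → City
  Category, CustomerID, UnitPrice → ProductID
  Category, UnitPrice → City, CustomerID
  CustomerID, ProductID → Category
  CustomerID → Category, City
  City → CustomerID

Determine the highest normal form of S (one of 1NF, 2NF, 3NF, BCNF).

Candidate keys: {Category, UnitPrice}, {City, ProductID}, {City, UnitPrice}, {CustomerID, ProductID}, {CustomerID, UnitPrice}. Prime attributes: {Category, City, CustomerID, ProductID, UnitPrice}.
CustomerID → Category, City breaks BCNF: {CustomerID}⁺ = {Category, City, CustomerID}, so {CustomerID} is not a superkey.
Since {Category, City} ⊆ prime attributes and every other non-superkey FD also has a prime right side, the schema is in 3NF.

3NF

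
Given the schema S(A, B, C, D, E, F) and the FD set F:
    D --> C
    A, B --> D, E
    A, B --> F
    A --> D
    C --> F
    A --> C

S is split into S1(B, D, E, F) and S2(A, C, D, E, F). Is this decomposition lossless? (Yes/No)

The shared attributes are {D, E, F} and {D, E, F}⁺ = {C, D, E, F}.
Neither S1 nor S2 is contained in that closure, so the decomposition is lossy.

No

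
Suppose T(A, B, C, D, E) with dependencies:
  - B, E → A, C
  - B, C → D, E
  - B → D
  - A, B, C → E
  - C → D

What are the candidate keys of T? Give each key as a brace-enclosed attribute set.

{B} never appears on the right of any FD, so every key must include it.
{B, C} is a candidate key since {B, C}⁺ = {A, B, C, D, E} covers every attribute.
{B, E} is a candidate key since {B, E}⁺ = {A, B, C, D, E} covers every attribute.
No proper subset of any of these is a key, and no other minimal superkey exists.

{B, C}, {B, E}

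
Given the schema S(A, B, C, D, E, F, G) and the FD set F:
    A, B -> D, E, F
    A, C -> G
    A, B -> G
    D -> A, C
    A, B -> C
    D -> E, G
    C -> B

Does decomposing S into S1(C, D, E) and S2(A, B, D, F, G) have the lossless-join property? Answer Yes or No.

Yes

Common attributes: {D}; their closure is {A, B, C, D, E, F, G}.
Since S1 ⊆ {A, B, C, D, E, F, G}, the intersection is a superkey of S1; the decomposition is lossless.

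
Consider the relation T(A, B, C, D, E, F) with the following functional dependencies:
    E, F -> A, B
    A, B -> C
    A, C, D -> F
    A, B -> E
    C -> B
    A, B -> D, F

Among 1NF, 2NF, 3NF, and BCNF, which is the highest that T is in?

3NF

Candidate keys: {A, B}, {A, C}, {E, F}. Prime attributes: {A, B, C, E, F}.
C -> B: {C}⁺ = {B, C}, which is not all of the attributes, so the left side is not a superkey — BCNF is violated.
But every attribute on its right side ({B}) is prime, and the same holds for every other non-superkey FD, so 3NF still holds.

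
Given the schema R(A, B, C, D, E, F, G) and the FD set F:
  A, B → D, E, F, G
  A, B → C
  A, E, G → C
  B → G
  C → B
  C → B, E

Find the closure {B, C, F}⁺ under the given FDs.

Start with {B, C, F}.
B → G applies; add {G} → now {B, C, F, G}.
C → B, E applies; add {E} → now {B, C, E, F, G}.
No further FD applies.

{B, C, E, F, G}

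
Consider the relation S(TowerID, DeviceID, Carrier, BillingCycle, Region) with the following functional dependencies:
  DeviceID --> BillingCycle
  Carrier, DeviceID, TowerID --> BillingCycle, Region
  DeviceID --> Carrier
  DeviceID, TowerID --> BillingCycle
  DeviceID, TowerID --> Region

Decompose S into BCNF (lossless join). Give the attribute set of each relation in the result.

Candidate key of the original relation: {DeviceID, TowerID}.
Within {BillingCycle, Carrier, DeviceID, Region, TowerID}: {DeviceID}⁺ ∩ {BillingCycle, Carrier, DeviceID, Region, TowerID} = {BillingCycle, Carrier, DeviceID}, not the whole set, so DeviceID --> BillingCycle, Carrier violates BCNF; decompose into {BillingCycle, Carrier, DeviceID} and {DeviceID, Region, TowerID}.
{BillingCycle, Carrier, DeviceID}: every determinant is a superkey — BCNF.
{DeviceID, Region, TowerID}: every determinant is a superkey — BCNF.

{BillingCycle, Carrier, DeviceID}; {DeviceID, Region, TowerID}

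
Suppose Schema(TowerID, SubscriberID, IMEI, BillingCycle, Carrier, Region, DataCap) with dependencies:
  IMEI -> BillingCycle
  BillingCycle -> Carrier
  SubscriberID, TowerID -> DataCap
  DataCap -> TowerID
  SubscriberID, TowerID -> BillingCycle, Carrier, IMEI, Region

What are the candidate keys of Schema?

{DataCap, SubscriberID}, {SubscriberID, TowerID}

Attributes never on any right-hand side: {SubscriberID} — every candidate key must contain it.
Closure of {DataCap, SubscriberID} is {BillingCycle, Carrier, DataCap, IMEI, Region, SubscriberID, TowerID}, the whole schema; {DataCap, SubscriberID} is a candidate key.
Closure of {SubscriberID, TowerID} is {BillingCycle, Carrier, DataCap, IMEI, Region, SubscriberID, TowerID}, the whole schema; {SubscriberID, TowerID} is a candidate key.
Any other superkey properly contains one of these, so there are no further candidate keys.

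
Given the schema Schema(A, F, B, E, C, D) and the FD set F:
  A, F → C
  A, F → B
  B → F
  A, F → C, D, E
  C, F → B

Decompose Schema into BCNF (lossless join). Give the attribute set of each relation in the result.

{A, B, C, D, E}; {B, F}

Candidate keys of the original relation: {A, B}, {A, F}.
{A, B, C, D, E, F}: {B} determines {B, F} here but is not a superkey — split on B → F, giving {B, F} and {A, B, C, D, E}.
{B, F} is in BCNF.
{A, B, C, D, E} is in BCNF.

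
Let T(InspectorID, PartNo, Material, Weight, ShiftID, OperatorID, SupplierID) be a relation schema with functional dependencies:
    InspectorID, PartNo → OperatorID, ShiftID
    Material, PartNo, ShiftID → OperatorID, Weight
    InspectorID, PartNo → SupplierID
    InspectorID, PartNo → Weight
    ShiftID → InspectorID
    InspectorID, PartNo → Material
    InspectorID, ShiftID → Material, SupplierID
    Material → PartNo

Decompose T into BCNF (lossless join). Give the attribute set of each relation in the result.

{InspectorID, Material, OperatorID, ShiftID, SupplierID, Weight}; {Material, PartNo}

Candidate keys of the original relation: {InspectorID, Material}, {InspectorID, PartNo}, {ShiftID}.
{InspectorID, Material, OperatorID, PartNo, ShiftID, SupplierID, Weight}: {Material} determines {Material, PartNo} here but is not a superkey — split on Material → PartNo, giving {Material, PartNo} and {InspectorID, Material, OperatorID, ShiftID, SupplierID, Weight}.
{Material, PartNo}: every determinant is a superkey — BCNF.
{InspectorID, Material, OperatorID, ShiftID, SupplierID, Weight}: every determinant is a superkey — BCNF.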